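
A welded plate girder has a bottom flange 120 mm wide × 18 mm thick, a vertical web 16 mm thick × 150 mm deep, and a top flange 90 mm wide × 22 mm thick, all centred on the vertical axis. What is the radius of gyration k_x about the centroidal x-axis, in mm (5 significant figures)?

k_x ≈ 72.635 mm

Split into non-overlapping primitives; take the origin at the lower-left of the bounding box.
Bottom plate: 120 × 18, A = 2 160 mm², y = 9 mm, Ī = 58 320 mm⁴.
Web plate: 16 × 150, A = 2 400 mm², y = 93 mm, Ī = 4 500 000 mm⁴.
Top plate: 90 × 22, A = 1 980 mm², y = 179 mm, Ī = 79 860 mm⁴.
Centroid: ȳ = ΣA·y / ΣA = 91.29358 mm.
Transfer each piece to the centroidal x-axis using Ī + A·d² with d = y − 91.29358:
  bottom plate: d = -82.29358 mm → contributes +14 686 343 mm⁴
  web plate: d = 1.706422 mm → contributes +4 506 989 mm⁴
  top plate: d = 87.70642 mm → contributes +15 310 845 mm⁴
Total I = 34 504 176 mm⁴.
Radius of gyration: k = √(I/A) = √(34 504 176 / 6 540) = 72.63517 mm.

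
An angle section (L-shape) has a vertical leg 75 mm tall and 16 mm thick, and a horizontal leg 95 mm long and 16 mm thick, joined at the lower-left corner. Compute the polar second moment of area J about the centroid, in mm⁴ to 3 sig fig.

Split into non-overlapping primitives; take the origin at the lower-left of the bounding box.
Vertical leg: 16 × 75, A = 1 200 mm², y = 37.5 mm, Ī = 562 500 mm⁴.
Horizontal leg (remainder): 79 × 16, A = 1 264 mm², y = 8 mm, Ī = 26 965 mm⁴.
Centroid: ȳ = ΣA·y / ΣA = 22.367 mm.
Transfer each piece to the centroidal x-axis using Ī + A·d² with d = y − 22.367:
  vertical leg: d = 15.133 mm → contributes +837 313 mm⁴
  horizontal leg (remainder): d = -14.367 mm → contributes +287 864 mm⁴
Total I = 1 125 178 mm⁴.
For the y-axis: x̄ = 32.367 mm.
Repeating about the centroidal y-axis gives I_y = 2 071 898 mm⁴.
Polar second moment: J = I_x + I_y = 3 197 075 mm⁴.

J ≈ 3.20 × 10⁶ mm⁴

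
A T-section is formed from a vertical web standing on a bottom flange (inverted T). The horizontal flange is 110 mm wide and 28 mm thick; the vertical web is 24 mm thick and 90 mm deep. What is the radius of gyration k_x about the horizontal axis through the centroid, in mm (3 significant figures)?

k_x ≈ 34.1 mm

Break the section into simple shapes (no overlaps), measuring from the bottom-left corner of the bounding box.
Flange: 110 × 28, A = 3 080 mm², y = 14 mm, Ī = 201 227 mm⁴.
Web: 24 × 90, A = 2 160 mm², y = 73 mm, Ī = 1 458 000 mm⁴.
Centroid: ȳ = ΣA·y / ΣA = 38.321 mm.
Transfer each piece to the horizontal axis through the centroid using Ī + A·d² with d = y − 38.321:
  flange: d = -24.321 mm → contributes +2 023 022 mm⁴
  web: d = 34.679 mm → contributes +4 055 746 mm⁴
Total I = 6 078 768 mm⁴.
Radius of gyration: k = √(I/A) = √(6 078 768 / 5 240) = 34.06 mm.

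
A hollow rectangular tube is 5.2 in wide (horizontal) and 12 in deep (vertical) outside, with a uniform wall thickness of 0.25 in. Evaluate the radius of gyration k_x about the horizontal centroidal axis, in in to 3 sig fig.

Decompose the section into non-overlapping parts with the origin at the bottom-left of its bounding rectangle.
Outer rectangle: 5.2 × 12, A = 62.4 in², y = 6 in, Ī = 748.8 in⁴.
Inner void (subtracted): 4.7 × 11.5, A = 54.05 in², y = 6 in, Ī = 595.68 in⁴.
By symmetry the centroid is at mid-height, ȳ = 6 in.
All pieces are centred on the horizontal centroidal axis, so I = ΣĪ (holes subtracted) = 153.12 in⁴.
Radius of gyration: k = √(I/A) = √(153.12 / 8.35) = 4.2823 in.

k_x ≈ 4.28 in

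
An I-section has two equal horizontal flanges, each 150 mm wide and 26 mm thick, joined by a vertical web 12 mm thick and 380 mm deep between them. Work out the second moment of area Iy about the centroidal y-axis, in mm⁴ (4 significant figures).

Iy ≈ 1.468 × 10⁷ mm⁴

Break the section into simple shapes (no overlaps), measuring from the bottom-left corner of the bounding box.
Bottom flange: 150 × 26, A = 3 900 mm², x = 75 mm, Ī = 7 312 500 mm⁴.
Web: 12 × 380, A = 4 560 mm², x = 75 mm, Ī = 54 720 mm⁴.
Top flange: 150 × 26, A = 3 900 mm², x = 75 mm, Ī = 7 312 500 mm⁴.
By symmetry the centroid is at mid-width, x̄ = 75 mm.
All pieces are centred on the centroidal y-axis, so I = ΣĪ = 14 679 720 mm⁴.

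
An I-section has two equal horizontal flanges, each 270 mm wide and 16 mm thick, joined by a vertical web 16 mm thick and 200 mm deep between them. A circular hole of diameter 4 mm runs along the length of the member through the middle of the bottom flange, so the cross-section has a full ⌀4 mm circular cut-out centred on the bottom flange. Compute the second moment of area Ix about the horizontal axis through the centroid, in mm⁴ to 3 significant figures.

Ix ≈ 1.11 × 10⁸ mm⁴

Break the section into simple shapes (no overlaps), measuring from the bottom-left corner of the bounding box.
Bottom flange: 270 × 16, A = 4 320 mm², y = 8 mm, Ī = 92 160 mm⁴.
Web: 16 × 200, A = 3 200 mm², y = 116 mm, Ī = 10 666 667 mm⁴.
Top flange: 270 × 16, A = 4 320 mm², y = 224 mm, Ī = 92 160 mm⁴.
Hole (subtracted): ⌀4, A = 12.566 mm², y = 8 mm, Ī = 12.566 mm⁴.
Centroid: ȳ = ΣA·y / ΣA = 116.11 mm.
Transfer each piece to the horizontal axis through the centroid using Ī + A·d² with d = y − 116.11:
  bottom flange: d = -108.11 mm → contributes +50 587 770 mm⁴
  web: d = -0.11475 mm → contributes +10 666 709 mm⁴
  top flange: d = 107.89 mm → contributes +50 373 624 mm⁴
  hole: d = -108.11 mm → contributes −146 898 mm⁴
Total I = 111 481 204 mm⁴.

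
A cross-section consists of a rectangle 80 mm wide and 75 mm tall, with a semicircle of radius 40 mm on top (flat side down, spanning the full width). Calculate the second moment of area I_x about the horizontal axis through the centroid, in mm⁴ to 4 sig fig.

I_x ≈ 8.350 × 10⁶ mm⁴

Break the section into simple shapes (no overlaps), measuring from the bottom-left corner of the bounding box.
Rectangular body: 80 × 75, A = 6 000 mm², y = 37.5 mm, Ī = 2 812 500 mm⁴.
Semicircular cap: semicircle r = 40, A = 2513.27 mm², y = 91.9765 mm, Ī = 280 978 mm⁴.
Centroid: ȳ = ΣA·y / ΣA = 53.5825 mm.
Transfer each piece to the horizontal axis through the centroid using Ī + A·d² with d = y − 53.5825:
  rectangular body: d = -16.0825 mm → contributes +4 364 374 mm⁴
  semicircular cap: d = 38.3941 mm → contributes +3 985 805 mm⁴
Total I = 8 350 179 mm⁴.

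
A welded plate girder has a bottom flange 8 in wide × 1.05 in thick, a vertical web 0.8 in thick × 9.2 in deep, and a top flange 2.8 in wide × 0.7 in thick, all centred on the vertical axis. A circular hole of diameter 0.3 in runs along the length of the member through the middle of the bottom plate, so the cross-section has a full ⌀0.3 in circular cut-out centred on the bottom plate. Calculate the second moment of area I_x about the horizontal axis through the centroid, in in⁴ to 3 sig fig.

I_x ≈ 258 in⁴

Split into non-overlapping primitives; take the origin at the lower-left of the bounding box.
Bottom plate: 8 × 1.05, A = 8.4 in², y = 0.525 in, Ī = 0.77175 in⁴.
Web plate: 0.8 × 9.2, A = 7.36 in², y = 5.65 in, Ī = 51.913 in⁴.
Top plate: 2.8 × 0.7, A = 1.96 in², y = 10.6 in, Ī = 0.080033 in⁴.
Hole (subtracted): ⌀0.3, A = 0.070686 in², y = 0.525 in, Ī = 0.00039761 in⁴.
Centroid: ȳ = ΣA·y / ΣA = 3.781 in.
Transfer each piece to the horizontal axis through the centroid using Ī + A·d² with d = y − 3.781:
  bottom plate: d = -3.256 in → contributes +89.827 in⁴
  web plate: d = 1.869 in → contributes +77.621 in⁴
  top plate: d = 6.819 in → contributes +91.216 in⁴
  hole: d = -3.256 in → contributes −0.7498 in⁴
Total I = 257.91 in⁴.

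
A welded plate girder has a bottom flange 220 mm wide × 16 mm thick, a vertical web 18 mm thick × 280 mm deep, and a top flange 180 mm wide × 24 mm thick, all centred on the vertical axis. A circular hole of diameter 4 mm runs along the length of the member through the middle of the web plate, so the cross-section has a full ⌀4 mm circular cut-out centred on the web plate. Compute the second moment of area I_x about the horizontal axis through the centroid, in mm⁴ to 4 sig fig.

I_x ≈ 2.087 × 10⁸ mm⁴

Treat the section as a set of non-overlapping primitives; coordinates are from the bounding-box lower-left.
Bottom plate: 220 × 16, A = 3 520 mm², y = 8 mm, Ī = 75093.3 mm⁴.
Web plate: 18 × 280, A = 5 040 mm², y = 156 mm, Ī = 32 928 000 mm⁴.
Top plate: 180 × 24, A = 4 320 mm², y = 308 mm, Ī = 207 360 mm⁴.
Hole (subtracted): ⌀4, A = 12.5664 mm², y = 156 mm, Ī = 12.5664 mm⁴.
Centroid: ȳ = ΣA·y / ΣA = 166.544 mm.
Transfer each piece to the horizontal axis through the centroid using Ī + A·d² with d = y − 166.544:
  bottom plate: d = -158.544 mm → contributes +88 555 018 mm⁴
  web plate: d = -10.5444 mm → contributes +33 488 374 mm⁴
  top plate: d = 141.456 mm → contributes +86 649 147 mm⁴
  hole: d = -10.5444 mm → contributes −1409.76 mm⁴
Total I = 208 691 130 mm⁴.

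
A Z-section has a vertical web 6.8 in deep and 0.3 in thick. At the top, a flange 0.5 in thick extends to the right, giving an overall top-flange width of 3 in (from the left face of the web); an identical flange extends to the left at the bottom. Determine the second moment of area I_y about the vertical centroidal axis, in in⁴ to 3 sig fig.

Split into non-overlapping primitives; take the origin at the lower-left of the bounding box.
Web: 0.3 × 6.8, A = 2.04 in², x = 2.85 in, Ī = 0.0153 in⁴.
Top flange (beyond web): 2.7 × 0.5, A = 1.35 in², x = 4.35 in, Ī = 0.82013 in⁴.
Bottom flange (beyond web): 2.7 × 0.5, A = 1.35 in², x = 1.35 in, Ī = 0.82013 in⁴.
Centroid: x̄ = ΣA·x / ΣA = 2.85 in.
Transfer each piece to the vertical centroidal axis using Ī + A·d² with d = x − 2.85:
  web: d = 0 in → contributes +0.0153 in⁴
  top flange (beyond web): d = 1.5 in → contributes +3.8576 in⁴
  bottom flange (beyond web): d = -1.5 in → contributes +3.8576 in⁴
Total I = 7.7306 in⁴.

I_y ≈ 7.73 in⁴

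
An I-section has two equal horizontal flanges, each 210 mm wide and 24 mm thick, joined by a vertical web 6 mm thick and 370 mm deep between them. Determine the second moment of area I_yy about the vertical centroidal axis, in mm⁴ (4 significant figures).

Treat the section as a set of non-overlapping primitives; coordinates are from the bounding-box lower-left.
Bottom flange: 210 × 24, A = 5 040 mm², x = 105 mm, Ī = 18 522 000 mm⁴.
Web: 6 × 370, A = 2 220 mm², x = 105 mm, Ī = 6 660 mm⁴.
Top flange: 210 × 24, A = 5 040 mm², x = 105 mm, Ī = 18 522 000 mm⁴.
By symmetry the centroid is at mid-width, x̄ = 105 mm.
All pieces are centred on the vertical centroidal axis, so I = ΣĪ = 37 050 660 mm⁴.

I_yy ≈ 3.705 × 10⁷ mm⁴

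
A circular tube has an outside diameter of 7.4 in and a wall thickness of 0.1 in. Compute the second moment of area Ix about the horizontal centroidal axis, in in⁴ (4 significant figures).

Treat the section as a set of non-overlapping primitives; coordinates are from the bounding-box lower-left.
Outer circle: ⌀7.4, A = 43.0084 in², y = 3.7 in, Ī = 147.196 in⁴.
Bore (subtracted): ⌀7.2, A = 40.715 in², y = 3.7 in, Ī = 131.917 in⁴.
By symmetry the centroid is at mid-height, ȳ = 3.7 in.
All pieces are centred on the horizontal centroidal axis, so I = ΣĪ (holes subtracted) = 15.2795 in⁴.

Ix ≈ 15.28 in⁴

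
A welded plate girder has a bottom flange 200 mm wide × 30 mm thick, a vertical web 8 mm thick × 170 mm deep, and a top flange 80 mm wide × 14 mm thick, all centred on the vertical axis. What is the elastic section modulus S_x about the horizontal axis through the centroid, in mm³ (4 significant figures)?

Break the section into simple shapes (no overlaps), measuring from the bottom-left corner of the bounding box.
Bottom plate: 200 × 30, A = 6 000 mm², y = 15 mm, Ī = 450 000 mm⁴.
Web plate: 8 × 170, A = 1 360 mm², y = 115 mm, Ī = 3 275 333 mm⁴.
Top plate: 80 × 14, A = 1 120 mm², y = 207 mm, Ī = 18293.3 mm⁴.
Centroid: ȳ = ΣA·y / ΣA = 56.3962 mm.
Transfer each piece to the horizontal axis through the centroid using Ī + A·d² with d = y − 56.3962:
  bottom plate: d = -41.3962 mm → contributes +10 731 885 mm⁴
  web plate: d = 58.6038 mm → contributes +7 946 120 mm⁴
  top plate: d = 150.604 mm → contributes +25 421 570 mm⁴
Total I = 44 099 575 mm⁴.
Extreme fibre distance c = 157.604 mm; S = I/c = 279 813 mm³.

S_x ≈ 2.798 × 10⁵ mm³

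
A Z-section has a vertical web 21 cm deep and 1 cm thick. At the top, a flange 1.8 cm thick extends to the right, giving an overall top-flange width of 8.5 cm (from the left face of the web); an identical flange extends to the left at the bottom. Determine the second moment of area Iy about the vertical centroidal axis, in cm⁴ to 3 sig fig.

Iy ≈ 616 cm⁴

Break the section into simple shapes (no overlaps), measuring from the bottom-left corner of the bounding box.
Web: 1 × 21, A = 21 cm², x = 8 cm, Ī = 1.75 cm⁴.
Top flange (beyond web): 7.5 × 1.8, A = 13.5 cm², x = 12.25 cm, Ī = 63.281 cm⁴.
Bottom flange (beyond web): 7.5 × 1.8, A = 13.5 cm², x = 3.75 cm, Ī = 63.281 cm⁴.
Centroid: x̄ = ΣA·x / ΣA = 8 cm.
Transfer each piece to the vertical centroidal axis using Ī + A·d² with d = x − 8:
  web: d = 0 cm → contributes +1.75 cm⁴
  top flange (beyond web): d = 4.25 cm → contributes +307.13 cm⁴
  bottom flange (beyond web): d = -4.25 cm → contributes +307.13 cm⁴
Total I = 616 cm⁴.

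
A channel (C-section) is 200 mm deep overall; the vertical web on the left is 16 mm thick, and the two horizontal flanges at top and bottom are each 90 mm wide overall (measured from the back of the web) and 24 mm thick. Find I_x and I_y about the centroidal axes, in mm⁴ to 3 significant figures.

Treat the section as a set of non-overlapping primitives; coordinates are from the bounding-box lower-left.
Web: 16 × 200, A = 3 200 mm², y = 100 mm, Ī = 10 666 667 mm⁴.
Top flange (beyond web): 74 × 24, A = 1 776 mm², y = 188 mm, Ī = 85 248 mm⁴.
Bottom flange (beyond web): 74 × 24, A = 1 776 mm², y = 12 mm, Ī = 85 248 mm⁴.
By symmetry the centroid is at mid-height, ȳ = 100 mm.
Transfer each piece to the centroidal x-axis using Ī + A·d² with d = y − 100:
  web: d = 0 mm → contributes +10 666 667 mm⁴
  top flange (beyond web): d = 88 mm → contributes +13 838 592 mm⁴
  bottom flange (beyond web): d = -88 mm → contributes +13 838 592 mm⁴
Total I = 38 343 851 mm⁴.
For the y-axis: x̄ = 31.673 mm.
Repeating about the centroidal y-axis gives I_y = 5 098 073 mm⁴.

I_x ≈ 3.83 × 10⁷ mm⁴, I_y ≈ 5.10 × 10⁶ mm⁴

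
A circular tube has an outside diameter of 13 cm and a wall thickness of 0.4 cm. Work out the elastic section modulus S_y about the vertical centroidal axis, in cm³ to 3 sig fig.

Decompose the section into non-overlapping parts with the origin at the bottom-left of its bounding rectangle.
Outer circle: ⌀13, A = 132.73 cm², x = 6.5 cm, Ī = 1 402 cm⁴.
Bore (subtracted): ⌀12.2, A = 116.9 cm², x = 6.5 cm, Ī = 1087.4 cm⁴.
By symmetry the centroid is at mid-width, x̄ = 6.5 cm.
All pieces are centred on the vertical centroidal axis, so I = ΣĪ (holes subtracted) = 314.53 cm⁴.
Extreme fibre distance c = 6.5 cm; S = I/c = 48.39 cm³.

S_y ≈ 48.4 cm³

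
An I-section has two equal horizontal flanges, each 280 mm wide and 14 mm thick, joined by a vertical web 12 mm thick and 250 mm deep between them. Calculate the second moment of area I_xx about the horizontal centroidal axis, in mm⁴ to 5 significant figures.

I_xx ≈ 1.5236 × 10⁸ mm⁴

Break the section into simple shapes (no overlaps), measuring from the bottom-left corner of the bounding box.
Bottom flange: 280 × 14, A = 3 920 mm², y = 7 mm, Ī = 64026.67 mm⁴.
Web: 12 × 250, A = 3 000 mm², y = 139 mm, Ī = 15 625 000 mm⁴.
Top flange: 280 × 14, A = 3 920 mm², y = 271 mm, Ī = 64026.67 mm⁴.
By symmetry the centroid is at mid-height, ȳ = 139 mm.
Transfer each piece to the horizontal centroidal axis using Ī + A·d² with d = y − 139:
  bottom flange: d = -132 mm → contributes +68 366 107 mm⁴
  web: d = 0 mm → contributes +15 625 000 mm⁴
  top flange: d = 132 mm → contributes +68 366 107 mm⁴
Total I = 152 357 213 mm⁴.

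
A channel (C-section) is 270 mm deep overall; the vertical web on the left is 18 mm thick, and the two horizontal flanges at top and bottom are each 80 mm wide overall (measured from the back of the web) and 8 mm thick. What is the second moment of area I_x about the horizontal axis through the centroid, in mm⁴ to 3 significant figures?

Decompose the section into non-overlapping parts with the origin at the bottom-left of its bounding rectangle.
Web: 18 × 270, A = 4 860 mm², y = 135 mm, Ī = 29 524 500 mm⁴.
Top flange (beyond web): 62 × 8, A = 496 mm², y = 266 mm, Ī = 2645.3 mm⁴.
Bottom flange (beyond web): 62 × 8, A = 496 mm², y = 4 mm, Ī = 2645.3 mm⁴.
By symmetry the centroid is at mid-height, ȳ = 135 mm.
Transfer each piece to the horizontal axis through the centroid using Ī + A·d² with d = y − 135:
  web: d = 0 mm → contributes +29 524 500 mm⁴
  top flange (beyond web): d = 131 mm → contributes +8 514 501 mm⁴
  bottom flange (beyond web): d = -131 mm → contributes +8 514 501 mm⁴
Total I = 46 553 503 mm⁴.

I_x ≈ 4.66 × 10⁷ mm⁴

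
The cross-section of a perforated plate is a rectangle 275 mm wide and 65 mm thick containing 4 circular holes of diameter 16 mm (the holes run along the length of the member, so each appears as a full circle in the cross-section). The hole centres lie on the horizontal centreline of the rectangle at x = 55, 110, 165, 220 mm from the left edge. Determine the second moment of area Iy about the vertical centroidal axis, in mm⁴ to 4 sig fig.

Iy ≈ 1.096 × 10⁸ mm⁴

Break the section into simple shapes (no overlaps), measuring from the bottom-left corner of the bounding box.
Plate: 275 × 65, A = 17 875 mm², x = 137.5 mm, Ī = 112 649 740 mm⁴.
Hole 1 (subtracted): ⌀16, A = 201.062 mm², x = 55 mm, Ī = 3216.99 mm⁴.
Hole 2 (subtracted): ⌀16, A = 201.062 mm², x = 110 mm, Ī = 3216.99 mm⁴.
Hole 3 (subtracted): ⌀16, A = 201.062 mm², x = 165 mm, Ī = 3216.99 mm⁴.
Hole 4 (subtracted): ⌀16, A = 201.062 mm², x = 220 mm, Ī = 3216.99 mm⁴.
By symmetry the centroid is at mid-width, x̄ = 137.5 mm.
Transfer each piece to the vertical centroidal axis using Ī + A·d² with d = x − 137.5:
  plate: d = 0 mm → contributes +112 649 740 mm⁴
  hole 1: d = -82.5 mm → contributes −1 371 695 mm⁴
  hole 2: d = -27.5 mm → contributes −155 270 mm⁴
  hole 3: d = 27.5 mm → contributes −155 270 mm⁴
  hole 4: d = 82.5 mm → contributes −1 371 695 mm⁴
Total I = 109 595 810 mm⁴.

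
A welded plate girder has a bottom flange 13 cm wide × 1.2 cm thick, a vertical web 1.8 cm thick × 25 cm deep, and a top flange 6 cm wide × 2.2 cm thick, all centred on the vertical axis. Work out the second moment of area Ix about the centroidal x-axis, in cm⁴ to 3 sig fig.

Treat the section as a set of non-overlapping primitives; coordinates are from the bounding-box lower-left.
Bottom plate: 13 × 1.2, A = 15.6 cm², y = 0.6 cm, Ī = 1.872 cm⁴.
Web plate: 1.8 × 25, A = 45 cm², y = 13.7 cm, Ī = 2343.8 cm⁴.
Top plate: 6 × 2.2, A = 13.2 cm², y = 27.3 cm, Ī = 5.324 cm⁴.
Centroid: ȳ = ΣA·y / ΣA = 13.363 cm.
Transfer each piece to the centroidal x-axis using Ī + A·d² with d = y − 13.363:
  bottom plate: d = -12.763 cm → contributes +2543.2 cm⁴
  web plate: d = 0.33659 cm → contributes +2348.8 cm⁴
  top plate: d = 13.937 cm → contributes +2569.1 cm⁴
Total I = 7461.2 cm⁴.

Ix ≈ 7460 cm⁴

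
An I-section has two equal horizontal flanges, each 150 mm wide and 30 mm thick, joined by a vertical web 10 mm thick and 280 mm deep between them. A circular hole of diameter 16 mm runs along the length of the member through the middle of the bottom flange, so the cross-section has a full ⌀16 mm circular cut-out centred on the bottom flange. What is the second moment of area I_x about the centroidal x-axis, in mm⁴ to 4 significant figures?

I_x ≈ 2.303 × 10⁸ mm⁴

Decompose the section into non-overlapping parts with the origin at the bottom-left of its bounding rectangle.
Bottom flange: 150 × 30, A = 4 500 mm², y = 15 mm, Ī = 337 500 mm⁴.
Web: 10 × 280, A = 2 800 mm², y = 170 mm, Ī = 18 293 333 mm⁴.
Top flange: 150 × 30, A = 4 500 mm², y = 325 mm, Ī = 337 500 mm⁴.
Hole (subtracted): ⌀16, A = 201.062 mm², y = 15 mm, Ī = 3216.99 mm⁴.
Centroid: ȳ = ΣA·y / ΣA = 172.687 mm.
Transfer each piece to the centroidal x-axis using Ī + A·d² with d = y − 172.687:
  bottom flange: d = -157.687 mm → contributes +112 230 641 mm⁴
  web: d = -2.68685 mm → contributes +18 313 547 mm⁴
  top flange: d = 152.313 mm → contributes +104 734 331 mm⁴
  hole: d = -157.687 mm → contributes −5 002 651 mm⁴
Total I = 230 275 869 mm⁴.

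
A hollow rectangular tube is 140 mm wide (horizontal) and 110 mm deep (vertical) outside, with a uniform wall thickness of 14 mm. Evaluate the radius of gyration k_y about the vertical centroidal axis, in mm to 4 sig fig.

Break the section into simple shapes (no overlaps), measuring from the bottom-left corner of the bounding box.
Outer rectangle: 140 × 110, A = 15 400 mm², x = 70 mm, Ī = 25 153 333 mm⁴.
Inner void (subtracted): 112 × 82, A = 9 184 mm², x = 70 mm, Ī = 9 600 341 mm⁴.
By symmetry the centroid is at mid-width, x̄ = 70 mm.
All pieces are centred on the vertical centroidal axis, so I = ΣĪ (holes subtracted) = 15 552 992 mm⁴.
Radius of gyration: k = √(I/A) = √(15 552 992 / 6 216) = 50.0209 mm.

k_y ≈ 50.02 mm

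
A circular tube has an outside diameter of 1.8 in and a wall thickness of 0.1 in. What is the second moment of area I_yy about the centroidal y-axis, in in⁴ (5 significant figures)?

Break the section into simple shapes (no overlaps), measuring from the bottom-left corner of the bounding box.
Outer circle: ⌀1.8, A = 2.54469 in², x = 0.9 in, Ī = 0.5152997 in⁴.
Bore (subtracted): ⌀1.6, A = 2.010619 in², x = 0.9 in, Ī = 0.3216991 in⁴.
By symmetry the centroid is at mid-width, x̄ = 0.9 in.
All pieces are centred on the centroidal y-axis, so I = ΣĪ (holes subtracted) = 0.1936006 in⁴.

I_yy ≈ 0.19360 in⁴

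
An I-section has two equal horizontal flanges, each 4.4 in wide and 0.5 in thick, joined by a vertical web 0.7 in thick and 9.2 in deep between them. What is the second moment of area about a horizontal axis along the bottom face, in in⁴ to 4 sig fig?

Treat the section as a set of non-overlapping primitives; coordinates are from the bounding-box lower-left.
Bottom flange: 4.4 × 0.5, A = 2.2 in², y = 0.25 in, Ī = 0.0458333 in⁴.
Web: 0.7 × 9.2, A = 6.44 in², y = 5.1 in, Ī = 45.4235 in⁴.
Top flange: 4.4 × 0.5, A = 2.2 in², y = 9.95 in, Ī = 0.0458333 in⁴.
Transfer each piece to the base of the section using Ī + A·d² with d = y − 0:
  bottom flange: d = 0.25 in → contributes +0.183333 in⁴
  web: d = 5.1 in → contributes +212.928 in⁴
  top flange: d = 9.95 in → contributes +217.851 in⁴
Total I = 430.963 in⁴.

I_base ≈ 431.0 in⁴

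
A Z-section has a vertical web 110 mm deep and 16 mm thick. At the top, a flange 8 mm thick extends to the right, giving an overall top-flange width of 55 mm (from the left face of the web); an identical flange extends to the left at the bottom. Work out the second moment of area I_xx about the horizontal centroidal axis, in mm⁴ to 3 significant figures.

Split into non-overlapping primitives; take the origin at the lower-left of the bounding box.
Web: 16 × 110, A = 1 760 mm², y = 55 mm, Ī = 1 774 667 mm⁴.
Top flange (beyond web): 39 × 8, A = 312 mm², y = 106 mm, Ī = 1 664 mm⁴.
Bottom flange (beyond web): 39 × 8, A = 312 mm², y = 4 mm, Ī = 1 664 mm⁴.
Centroid: ȳ = ΣA·y / ΣA = 55 mm.
Transfer each piece to the horizontal centroidal axis using Ī + A·d² with d = y − 55:
  web: d = 0 mm → contributes +1 774 667 mm⁴
  top flange (beyond web): d = 51 mm → contributes +813 176 mm⁴
  bottom flange (beyond web): d = -51 mm → contributes +813 176 mm⁴
Total I = 3 401 019 mm⁴.

I_xx ≈ 3.40 × 10⁶ mm⁴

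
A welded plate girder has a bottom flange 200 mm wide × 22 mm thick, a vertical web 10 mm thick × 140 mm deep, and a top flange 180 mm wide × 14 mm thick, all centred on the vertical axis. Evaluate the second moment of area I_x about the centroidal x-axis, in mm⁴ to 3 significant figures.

Break the section into simple shapes (no overlaps), measuring from the bottom-left corner of the bounding box.
Bottom plate: 200 × 22, A = 4 400 mm², y = 11 mm, Ī = 177 467 mm⁴.
Web plate: 10 × 140, A = 1 400 mm², y = 92 mm, Ī = 2 286 667 mm⁴.
Top plate: 180 × 14, A = 2 520 mm², y = 169 mm, Ī = 41 160 mm⁴.
Centroid: ȳ = ΣA·y / ΣA = 72.486 mm.
Transfer each piece to the centroidal x-axis using Ī + A·d² with d = y − 72.486:
  bottom plate: d = -61.486 mm → contributes +16 811 562 mm⁴
  web plate: d = 19.514 mm → contributes +2 819 804 mm⁴
  top plate: d = 96.514 mm → contributes +23 515 045 mm⁴
Total I = 43 146 412 mm⁴.

I_x ≈ 4.31 × 10⁷ mm⁴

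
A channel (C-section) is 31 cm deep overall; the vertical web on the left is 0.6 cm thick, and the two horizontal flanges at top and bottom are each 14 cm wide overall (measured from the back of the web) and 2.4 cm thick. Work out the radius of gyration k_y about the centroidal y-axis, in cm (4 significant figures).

k_y ≈ 4.488 cm

Split into non-overlapping primitives; take the origin at the lower-left of the bounding box.
Web: 0.6 × 31, A = 18.6 cm², x = 0.3 cm, Ī = 0.558 cm⁴.
Top flange (beyond web): 13.4 × 2.4, A = 32.16 cm², x = 7.3 cm, Ī = 481.221 cm⁴.
Bottom flange (beyond web): 13.4 × 2.4, A = 32.16 cm², x = 7.3 cm, Ī = 481.221 cm⁴.
Centroid: x̄ = ΣA·x / ΣA = 5.72981 cm.
Transfer each piece to the centroidal y-axis using Ī + A·d² with d = x − 5.72981:
  web: d = -5.42981 cm → contributes +548.939 cm⁴
  top flange (beyond web): d = 1.57019 cm → contributes +560.511 cm⁴
  bottom flange (beyond web): d = 1.57019 cm → contributes +560.511 cm⁴
Total I = 1669.96 cm⁴.
Radius of gyration: k = √(I/A) = √(1669.96 / 82.92) = 4.4877 cm.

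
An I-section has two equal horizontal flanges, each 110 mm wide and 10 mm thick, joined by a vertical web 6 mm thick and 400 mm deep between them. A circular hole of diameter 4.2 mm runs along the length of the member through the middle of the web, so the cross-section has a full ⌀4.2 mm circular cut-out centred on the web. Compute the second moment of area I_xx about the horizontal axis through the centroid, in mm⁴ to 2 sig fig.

I_xx ≈ 1.2 × 10⁸ mm⁴

Split into non-overlapping primitives; take the origin at the lower-left of the bounding box.
Bottom flange: 110 × 10, A = 1 100 mm², y = 5 mm, Ī = 9 167 mm⁴.
Web: 6 × 400, A = 2 400 mm², y = 210 mm, Ī = 32 000 000 mm⁴.
Top flange: 110 × 10, A = 1 100 mm², y = 415 mm, Ī = 9 167 mm⁴.
Hole (subtracted): ⌀4.2, A = 13.85 mm², y = 210 mm, Ī = 15.27 mm⁴.
By symmetry the centroid is at mid-height, ȳ = 210 mm.
Transfer each piece to the horizontal axis through the centroid using Ī + A·d² with d = y − 210:
  bottom flange: d = -205 mm → contributes +46 236 667 mm⁴
  web: d = 0 mm → contributes +32 000 000 mm⁴
  top flange: d = 205 mm → contributes +46 236 667 mm⁴
  hole: d = 0 mm → contributes −15.27 mm⁴
Total I = 124 473 318 mm⁴.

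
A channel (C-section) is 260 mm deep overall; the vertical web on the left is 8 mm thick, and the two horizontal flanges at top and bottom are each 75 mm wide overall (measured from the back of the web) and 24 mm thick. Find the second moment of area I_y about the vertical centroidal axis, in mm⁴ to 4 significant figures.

Split into non-overlapping primitives; take the origin at the lower-left of the bounding box.
Web: 8 × 260, A = 2 080 mm², x = 4 mm, Ī = 11093.3 mm⁴.
Top flange (beyond web): 67 × 24, A = 1 608 mm², x = 41.5 mm, Ī = 601 526 mm⁴.
Bottom flange (beyond web): 67 × 24, A = 1 608 mm², x = 41.5 mm, Ī = 601 526 mm⁴.
Centroid: x̄ = ΣA·x / ΣA = 26.7719 mm.
Transfer each piece to the vertical centroidal axis using Ī + A·d² with d = x − 26.7719:
  web: d = -22.7719 mm → contributes +1 089 697 mm⁴
  top flange (beyond web): d = 14.7281 mm → contributes +950 328 mm⁴
  bottom flange (beyond web): d = 14.7281 mm → contributes +950 328 mm⁴
Total I = 2 990 354 mm⁴.

I_y ≈ 2.990 × 10⁶ mm⁴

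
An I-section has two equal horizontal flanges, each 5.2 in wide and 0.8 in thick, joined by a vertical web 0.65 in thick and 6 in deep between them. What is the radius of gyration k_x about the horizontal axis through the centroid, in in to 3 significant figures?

k_x ≈ 2.98 in

Split into non-overlapping primitives; take the origin at the lower-left of the bounding box.
Bottom flange: 5.2 × 0.8, A = 4.16 in², y = 0.4 in, Ī = 0.22187 in⁴.
Web: 0.65 × 6, A = 3.9 in², y = 3.8 in, Ī = 11.7 in⁴.
Top flange: 5.2 × 0.8, A = 4.16 in², y = 7.2 in, Ī = 0.22187 in⁴.
By symmetry the centroid is at mid-height, ȳ = 3.8 in.
Transfer each piece to the horizontal axis through the centroid using Ī + A·d² with d = y − 3.8:
  bottom flange: d = -3.4 in → contributes +48.311 in⁴
  web: d = 0 in → contributes +11.7 in⁴
  top flange: d = 3.4 in → contributes +48.311 in⁴
Total I = 108.32 in⁴.
Radius of gyration: k = √(I/A) = √(108.32 / 12.22) = 2.9773 in.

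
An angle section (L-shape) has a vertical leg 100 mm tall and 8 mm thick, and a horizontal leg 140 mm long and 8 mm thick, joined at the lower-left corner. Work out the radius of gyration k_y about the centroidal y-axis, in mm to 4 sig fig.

k_y ≈ 45.06 mm

Break the section into simple shapes (no overlaps), measuring from the bottom-left corner of the bounding box.
Vertical leg: 8 × 100, A = 800 mm², x = 4 mm, Ī = 4266.67 mm⁴.
Horizontal leg (remainder): 132 × 8, A = 1 056 mm², x = 74 mm, Ī = 1 533 312 mm⁴.
Centroid: x̄ = ΣA·x / ΣA = 43.8276 mm.
Transfer each piece to the centroidal y-axis using Ī + A·d² with d = x − 43.8276:
  vertical leg: d = -39.8276 mm → contributes +1 273 256 mm⁴
  horizontal leg (remainder): d = 30.1724 mm → contributes +2 494 668 mm⁴
Total I = 3 767 923 mm⁴.
Radius of gyration: k = √(I/A) = √(3 767 923 / 1 856) = 45.057 mm.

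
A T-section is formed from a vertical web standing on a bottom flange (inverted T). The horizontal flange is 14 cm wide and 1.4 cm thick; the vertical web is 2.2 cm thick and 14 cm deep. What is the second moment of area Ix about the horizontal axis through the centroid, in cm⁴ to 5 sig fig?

Break the section into simple shapes (no overlaps), measuring from the bottom-left corner of the bounding box.
Flange: 14 × 1.4, A = 19.6 cm², y = 0.7 cm, Ī = 3.201333 cm⁴.
Web: 2.2 × 14, A = 30.8 cm², y = 8.4 cm, Ī = 503.0667 cm⁴.
Centroid: ȳ = ΣA·y / ΣA = 5.405556 cm.
Transfer each piece to the horizontal axis through the centroid using Ī + A·d² with d = y − 5.405556:
  flange: d = -4.705556 cm → contributes +437.1895 cm⁴
  web: d = 2.994444 cm → contributes +779.241 cm⁴
Total I = 1216.43 cm⁴.

Ix ≈ 1216.4 cm⁴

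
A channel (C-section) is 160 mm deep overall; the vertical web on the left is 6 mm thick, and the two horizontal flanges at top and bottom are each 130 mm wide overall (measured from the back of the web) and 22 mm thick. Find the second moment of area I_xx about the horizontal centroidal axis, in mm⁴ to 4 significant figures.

I_xx ≈ 2.824 × 10⁷ mm⁴

Break the section into simple shapes (no overlaps), measuring from the bottom-left corner of the bounding box.
Web: 6 × 160, A = 960 mm², y = 80 mm, Ī = 2 048 000 mm⁴.
Top flange (beyond web): 124 × 22, A = 2 728 mm², y = 149 mm, Ī = 110 029 mm⁴.
Bottom flange (beyond web): 124 × 22, A = 2 728 mm², y = 11 mm, Ī = 110 029 mm⁴.
By symmetry the centroid is at mid-height, ȳ = 80 mm.
Transfer each piece to the horizontal centroidal axis using Ī + A·d² with d = y − 80:
  web: d = 0 mm → contributes +2 048 000 mm⁴
  top flange (beyond web): d = 69 mm → contributes +13 098 037 mm⁴
  bottom flange (beyond web): d = -69 mm → contributes +13 098 037 mm⁴
Total I = 28 244 075 mm⁴.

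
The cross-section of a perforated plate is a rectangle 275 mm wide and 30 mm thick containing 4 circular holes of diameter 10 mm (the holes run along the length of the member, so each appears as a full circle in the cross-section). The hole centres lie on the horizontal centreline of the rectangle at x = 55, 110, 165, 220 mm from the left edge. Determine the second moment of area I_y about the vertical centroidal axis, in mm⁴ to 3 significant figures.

Decompose the section into non-overlapping parts with the origin at the bottom-left of its bounding rectangle.
Plate: 275 × 30, A = 8 250 mm², x = 137.5 mm, Ī = 51 992 188 mm⁴.
Hole 1 (subtracted): ⌀10, A = 78.54 mm², x = 55 mm, Ī = 490.87 mm⁴.
Hole 2 (subtracted): ⌀10, A = 78.54 mm², x = 110 mm, Ī = 490.87 mm⁴.
Hole 3 (subtracted): ⌀10, A = 78.54 mm², x = 165 mm, Ī = 490.87 mm⁴.
Hole 4 (subtracted): ⌀10, A = 78.54 mm², x = 220 mm, Ī = 490.87 mm⁴.
By symmetry the centroid is at mid-width, x̄ = 137.5 mm.
Transfer each piece to the vertical centroidal axis using Ī + A·d² with d = x − 137.5:
  plate: d = 0 mm → contributes +51 992 188 mm⁴
  hole 1: d = -82.5 mm → contributes −535 052 mm⁴
  hole 2: d = -27.5 mm → contributes −59 887 mm⁴
  hole 3: d = 27.5 mm → contributes −59 887 mm⁴
  hole 4: d = 82.5 mm → contributes −535 052 mm⁴
Total I = 50 802 309 mm⁴.

I_y ≈ 5.08 × 10⁷ mm⁴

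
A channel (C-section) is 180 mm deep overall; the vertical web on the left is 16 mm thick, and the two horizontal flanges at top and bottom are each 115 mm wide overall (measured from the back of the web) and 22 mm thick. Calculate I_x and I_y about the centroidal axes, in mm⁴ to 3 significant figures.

I_x ≈ 3.51 × 10⁷ mm⁴, I_y ≈ 9.35 × 10⁶ mm⁴

Break the section into simple shapes (no overlaps), measuring from the bottom-left corner of the bounding box.
Web: 16 × 180, A = 2 880 mm², y = 90 mm, Ī = 7 776 000 mm⁴.
Top flange (beyond web): 99 × 22, A = 2 178 mm², y = 169 mm, Ī = 87 846 mm⁴.
Bottom flange (beyond web): 99 × 22, A = 2 178 mm², y = 11 mm, Ī = 87 846 mm⁴.
By symmetry the centroid is at mid-height, ȳ = 90 mm.
Transfer each piece to the centroidal x-axis using Ī + A·d² with d = y − 90:
  web: d = 0 mm → contributes +7 776 000 mm⁴
  top flange (beyond web): d = 79 mm → contributes +13 680 744 mm⁴
  bottom flange (beyond web): d = -79 mm → contributes +13 680 744 mm⁴
Total I = 35 137 488 mm⁴.
For the y-axis: x̄ = 42.614 mm.
Repeating about the centroidal y-axis gives I_y = 9 351 352 mm⁴.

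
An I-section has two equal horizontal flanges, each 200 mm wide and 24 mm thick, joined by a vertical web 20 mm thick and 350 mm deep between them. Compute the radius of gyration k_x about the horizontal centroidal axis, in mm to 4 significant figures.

Decompose the section into non-overlapping parts with the origin at the bottom-left of its bounding rectangle.
Bottom flange: 200 × 24, A = 4 800 mm², y = 12 mm, Ī = 230 400 mm⁴.
Web: 20 × 350, A = 7 000 mm², y = 199 mm, Ī = 71 458 333 mm⁴.
Top flange: 200 × 24, A = 4 800 mm², y = 386 mm, Ī = 230 400 mm⁴.
By symmetry the centroid is at mid-height, ȳ = 199 mm.
Transfer each piece to the horizontal centroidal axis using Ī + A·d² with d = y − 199:
  bottom flange: d = -187 mm → contributes +168 081 600 mm⁴
  web: d = 0 mm → contributes +71 458 333 mm⁴
  top flange: d = 187 mm → contributes +168 081 600 mm⁴
Total I = 407 621 533 mm⁴.
Radius of gyration: k = √(I/A) = √(407 621 533 / 16 600) = 156.702 mm.

k_x ≈ 156.7 mm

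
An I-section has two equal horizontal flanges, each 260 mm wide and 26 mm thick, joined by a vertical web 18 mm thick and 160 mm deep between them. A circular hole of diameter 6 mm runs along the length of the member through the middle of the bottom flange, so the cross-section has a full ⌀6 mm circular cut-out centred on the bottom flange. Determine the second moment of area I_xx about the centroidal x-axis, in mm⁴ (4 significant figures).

I_xx ≈ 1.236 × 10⁸ mm⁴

Decompose the section into non-overlapping parts with the origin at the bottom-left of its bounding rectangle.
Bottom flange: 260 × 26, A = 6 760 mm², y = 13 mm, Ī = 380 813 mm⁴.
Web: 18 × 160, A = 2 880 mm², y = 106 mm, Ī = 6 144 000 mm⁴.
Top flange: 260 × 26, A = 6 760 mm², y = 199 mm, Ī = 380 813 mm⁴.
Hole (subtracted): ⌀6, A = 28.2743 mm², y = 13 mm, Ī = 63.6173 mm⁴.
Centroid: ȳ = ΣA·y / ΣA = 106.161 mm.
Transfer each piece to the centroidal x-axis using Ī + A·d² with d = y − 106.161:
  bottom flange: d = -93.1606 mm → contributes +59 050 176 mm⁴
  web: d = -0.160613 mm → contributes +6 144 074 mm⁴
  top flange: d = 92.8394 mm → contributes +58 646 279 mm⁴
  hole: d = -93.1606 mm → contributes −245 454 mm⁴
Total I = 123 595 076 mm⁴.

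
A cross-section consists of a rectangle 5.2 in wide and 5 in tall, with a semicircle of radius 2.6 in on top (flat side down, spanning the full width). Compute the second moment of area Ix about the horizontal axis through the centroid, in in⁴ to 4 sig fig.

Split into non-overlapping primitives; take the origin at the lower-left of the bounding box.
Rectangular body: 5.2 × 5, A = 26 in², y = 2.5 in, Ī = 54.1667 in⁴.
Semicircular cap: semicircle r = 2.6, A = 10.6186 in², y = 6.10347 in, Ī = 5.01563 in⁴.
Centroid: ȳ = ΣA·y / ΣA = 3.54493 in.
Transfer each piece to the horizontal axis through the centroid using Ī + A·d² with d = y − 3.54493:
  rectangular body: d = -1.04493 in → contributes +82.5554 in⁴
  semicircular cap: d = 2.55855 in → contributes +74.5266 in⁴
Total I = 157.082 in⁴.

Ix ≈ 157.1 in⁴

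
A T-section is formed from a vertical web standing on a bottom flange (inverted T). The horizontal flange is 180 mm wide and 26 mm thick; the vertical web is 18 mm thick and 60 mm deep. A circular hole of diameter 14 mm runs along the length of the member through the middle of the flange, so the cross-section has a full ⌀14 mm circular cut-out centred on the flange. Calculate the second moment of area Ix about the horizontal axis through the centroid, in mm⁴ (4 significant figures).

Ix ≈ 2.198 × 10⁶ mm⁴

Decompose the section into non-overlapping parts with the origin at the bottom-left of its bounding rectangle.
Flange: 180 × 26, A = 4 680 mm², y = 13 mm, Ī = 263 640 mm⁴.
Web: 18 × 60, A = 1 080 mm², y = 56 mm, Ī = 324 000 mm⁴.
Hole (subtracted): ⌀14, A = 153.938 mm², y = 13 mm, Ī = 1885.74 mm⁴.
Centroid: ȳ = ΣA·y / ΣA = 21.2839 mm.
Transfer each piece to the horizontal axis through the centroid using Ī + A·d² with d = y − 21.2839:
  flange: d = -8.28389 mm → contributes +584 795 mm⁴
  web: d = 34.7161 mm → contributes +1 625 625 mm⁴
  hole: d = -8.28389 mm → contributes −12449.4 mm⁴
Total I = 2 197 970 mm⁴.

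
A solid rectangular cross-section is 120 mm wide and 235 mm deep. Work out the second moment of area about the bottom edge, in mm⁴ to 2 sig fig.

I_base ≈ 5.2 × 10⁸ mm⁴

The section: 120 × 235, A = 28 200 mm², y = 117.5 mm, Ī = 129 778 750 mm⁴.
Transfer it to the bottom edge using Ī + A·d² with d = y − 0:
  the section: d = 117.5 mm → contributes +519 115 000 mm⁴
Total I = 519 115 000 mm⁴.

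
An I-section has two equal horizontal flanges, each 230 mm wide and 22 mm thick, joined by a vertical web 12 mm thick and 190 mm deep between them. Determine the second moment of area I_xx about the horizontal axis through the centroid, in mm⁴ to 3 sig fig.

I_xx ≈ 1.21 × 10⁸ mm⁴

Treat the section as a set of non-overlapping primitives; coordinates are from the bounding-box lower-left.
Bottom flange: 230 × 22, A = 5 060 mm², y = 11 mm, Ī = 204 087 mm⁴.
Web: 12 × 190, A = 2 280 mm², y = 117 mm, Ī = 6 859 000 mm⁴.
Top flange: 230 × 22, A = 5 060 mm², y = 223 mm, Ī = 204 087 mm⁴.
By symmetry the centroid is at mid-height, ȳ = 117 mm.
Transfer each piece to the horizontal axis through the centroid using Ī + A·d² with d = y − 117:
  bottom flange: d = -106 mm → contributes +57 058 247 mm⁴
  web: d = 0 mm → contributes +6 859 000 mm⁴
  top flange: d = 106 mm → contributes +57 058 247 mm⁴
Total I = 120 975 493 mm⁴.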